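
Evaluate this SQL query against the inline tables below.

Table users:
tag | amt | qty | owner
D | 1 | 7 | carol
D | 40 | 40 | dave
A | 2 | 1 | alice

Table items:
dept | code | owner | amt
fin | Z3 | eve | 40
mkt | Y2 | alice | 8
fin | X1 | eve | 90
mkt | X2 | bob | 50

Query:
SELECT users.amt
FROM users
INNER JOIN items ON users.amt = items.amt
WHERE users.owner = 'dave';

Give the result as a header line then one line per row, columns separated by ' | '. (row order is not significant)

After JOIN items (1 rows):
users.tag | users.amt | users.qty | users.owner | items.dept | items.code | items.owner | items.amt
D | 40 | 40 | dave | fin | Z3 | eve | 40
After WHERE (1 rows):
users.tag | users.amt | users.qty | users.owner | items.dept | items.code | items.owner | items.amt
D | 40 | 40 | dave | fin | Z3 | eve | 40
After SELECT (1 rows):
users.amt
40

== RESULT ==
users.amt
40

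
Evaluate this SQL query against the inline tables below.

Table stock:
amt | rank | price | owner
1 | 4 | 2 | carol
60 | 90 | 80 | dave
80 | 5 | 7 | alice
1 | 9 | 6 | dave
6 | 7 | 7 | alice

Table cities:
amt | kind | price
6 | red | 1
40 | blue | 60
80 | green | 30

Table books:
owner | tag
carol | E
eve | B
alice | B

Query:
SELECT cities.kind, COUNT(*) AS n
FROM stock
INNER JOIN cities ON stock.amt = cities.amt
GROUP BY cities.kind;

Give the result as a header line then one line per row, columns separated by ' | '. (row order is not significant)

After JOIN cities (2 rows):
stock.amt | stock.rank | stock.price | stock.owner | cities.amt | cities.kind | cities.price
80 | 5 | 7 | alice | 80 | green | 30
6 | 7 | 7 | alice | 6 | red | 1
After GROUP BY (2 rows):
cities.kind | n
green | 1
red | 1

== RESULT ==
cities.kind | n
green | 1
red | 1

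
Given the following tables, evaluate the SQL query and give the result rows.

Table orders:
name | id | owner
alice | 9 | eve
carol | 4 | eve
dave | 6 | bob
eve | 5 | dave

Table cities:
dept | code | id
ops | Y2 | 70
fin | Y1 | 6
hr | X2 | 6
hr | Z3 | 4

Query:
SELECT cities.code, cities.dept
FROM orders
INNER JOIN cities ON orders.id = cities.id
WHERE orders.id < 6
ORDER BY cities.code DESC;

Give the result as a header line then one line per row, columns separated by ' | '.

After JOIN cities (3 rows):
orders.name | orders.id | orders.owner | cities.dept | cities.code | cities.id
carol | 4 | eve | hr | Z3 | 4
dave | 6 | bob | fin | Y1 | 6
dave | 6 | bob | hr | X2 | 6
After WHERE (1 rows):
orders.name | orders.id | orders.owner | cities.dept | cities.code | cities.id
carol | 4 | eve | hr | Z3 | 4
After SELECT (1 rows):
cities.code | cities.dept
Z3 | hr
After ORDER BY (1 rows):
cities.code | cities.dept
Z3 | hr

== RESULT ==
cities.code | cities.dept
Z3 | hr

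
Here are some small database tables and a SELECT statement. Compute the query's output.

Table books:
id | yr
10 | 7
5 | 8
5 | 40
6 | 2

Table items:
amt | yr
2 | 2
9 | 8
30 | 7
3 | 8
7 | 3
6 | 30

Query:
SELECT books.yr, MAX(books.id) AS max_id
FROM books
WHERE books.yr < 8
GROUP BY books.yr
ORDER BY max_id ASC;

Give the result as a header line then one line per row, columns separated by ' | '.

== RESULT ==
books.yr | max_id
2 | 6
7 | 10

Derivation:
After WHERE (2 rows):
books.id | books.yr
10 | 7
6 | 2
After GROUP BY (2 rows):
books.yr | max_id
7 | 10
2 | 6
After ORDER BY (2 rows):
books.yr | max_id
2 | 6
7 | 10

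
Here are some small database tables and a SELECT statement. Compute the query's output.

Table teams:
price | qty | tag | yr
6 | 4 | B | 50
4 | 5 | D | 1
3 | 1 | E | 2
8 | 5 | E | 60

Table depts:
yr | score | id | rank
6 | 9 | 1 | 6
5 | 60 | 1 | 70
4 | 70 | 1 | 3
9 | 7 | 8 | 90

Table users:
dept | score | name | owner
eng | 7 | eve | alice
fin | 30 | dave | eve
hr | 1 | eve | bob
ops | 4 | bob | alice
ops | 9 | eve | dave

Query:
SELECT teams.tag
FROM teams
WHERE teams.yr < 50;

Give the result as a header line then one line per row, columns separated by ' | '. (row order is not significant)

== RESULT ==
teams.tag
D
E

Derivation:
After WHERE (2 rows):
teams.price | teams.qty | teams.tag | teams.yr
4 | 5 | D | 1
3 | 1 | E | 2
After SELECT (2 rows):
teams.tag
D
E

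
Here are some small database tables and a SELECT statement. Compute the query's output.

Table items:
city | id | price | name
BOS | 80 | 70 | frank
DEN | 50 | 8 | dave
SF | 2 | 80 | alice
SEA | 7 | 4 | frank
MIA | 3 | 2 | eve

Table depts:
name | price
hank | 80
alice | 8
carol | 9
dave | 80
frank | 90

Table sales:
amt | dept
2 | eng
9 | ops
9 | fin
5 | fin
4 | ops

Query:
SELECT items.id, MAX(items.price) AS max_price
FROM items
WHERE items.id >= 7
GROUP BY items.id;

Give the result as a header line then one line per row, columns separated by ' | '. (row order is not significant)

After WHERE (3 rows):
items.city | items.id | items.price | items.name
BOS | 80 | 70 | frank
DEN | 50 | 8 | dave
SEA | 7 | 4 | frank
After GROUP BY (3 rows):
items.id | max_price
80 | 70
50 | 8
7 | 4

== RESULT ==
items.id | max_price
80 | 70
50 | 8
7 | 4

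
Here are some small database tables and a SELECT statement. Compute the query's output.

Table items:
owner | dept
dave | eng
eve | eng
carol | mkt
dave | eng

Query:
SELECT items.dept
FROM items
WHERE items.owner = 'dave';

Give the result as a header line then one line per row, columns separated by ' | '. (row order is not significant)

== RESULT ==
items.dept
eng
eng

Derivation:
After WHERE (2 rows):
items.owner | items.dept
dave | eng
dave | eng
After SELECT (2 rows):
items.dept
eng
eng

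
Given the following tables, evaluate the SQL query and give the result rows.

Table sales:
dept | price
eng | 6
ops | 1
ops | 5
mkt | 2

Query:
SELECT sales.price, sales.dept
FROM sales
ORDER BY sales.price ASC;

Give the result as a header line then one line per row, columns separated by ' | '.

After SELECT (4 rows):
sales.price | sales.dept
6 | eng
1 | ops
5 | ops
2 | mkt
After ORDER BY (4 rows):
sales.price | sales.dept
1 | ops
2 | mkt
5 | ops
6 | eng

== RESULT ==
sales.price | sales.dept
1 | ops
2 | mkt
5 | ops
6 | eng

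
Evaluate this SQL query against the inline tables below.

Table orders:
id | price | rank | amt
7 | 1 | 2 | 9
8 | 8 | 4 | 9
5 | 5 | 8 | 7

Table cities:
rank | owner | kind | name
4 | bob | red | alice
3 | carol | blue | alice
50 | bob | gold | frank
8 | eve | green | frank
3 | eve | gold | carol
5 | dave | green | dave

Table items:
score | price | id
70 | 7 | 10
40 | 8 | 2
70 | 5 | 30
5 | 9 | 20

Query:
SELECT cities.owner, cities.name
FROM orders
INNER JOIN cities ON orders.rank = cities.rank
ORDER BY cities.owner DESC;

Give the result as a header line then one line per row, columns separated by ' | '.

After JOIN cities (2 rows):
orders.id | orders.price | orders.rank | orders.amt | cities.rank | cities.owner | cities.kind | cities.name
8 | 8 | 4 | 9 | 4 | bob | red | alice
5 | 5 | 8 | 7 | 8 | eve | green | frank
After SELECT (2 rows):
cities.owner | cities.name
bob | alice
eve | frank
After ORDER BY (2 rows):
cities.owner | cities.name
eve | frank
bob | alice

== RESULT ==
cities.owner | cities.name
eve | frank
bob | alice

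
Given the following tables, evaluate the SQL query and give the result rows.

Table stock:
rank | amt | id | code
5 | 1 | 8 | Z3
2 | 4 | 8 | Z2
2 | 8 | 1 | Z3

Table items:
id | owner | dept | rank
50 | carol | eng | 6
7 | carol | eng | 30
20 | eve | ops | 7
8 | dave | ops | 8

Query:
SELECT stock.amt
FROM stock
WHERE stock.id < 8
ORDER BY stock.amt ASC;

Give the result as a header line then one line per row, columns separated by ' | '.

== RESULT ==
stock.amt
8

Derivation:
After WHERE (1 rows):
stock.rank | stock.amt | stock.id | stock.code
2 | 8 | 1 | Z3
After SELECT (1 rows):
stock.amt
8
After ORDER BY (1 rows):
stock.amt
8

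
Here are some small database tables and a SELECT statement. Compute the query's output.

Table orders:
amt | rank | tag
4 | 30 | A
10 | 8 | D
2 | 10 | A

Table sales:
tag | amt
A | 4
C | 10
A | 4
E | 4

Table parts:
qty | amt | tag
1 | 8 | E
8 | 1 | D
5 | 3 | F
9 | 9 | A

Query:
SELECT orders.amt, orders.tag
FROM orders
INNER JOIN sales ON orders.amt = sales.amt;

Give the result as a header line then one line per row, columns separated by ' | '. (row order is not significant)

== RESULT ==
orders.amt | orders.tag
4 | A
4 | A
4 | A
10 | D

Derivation:
After JOIN sales (4 rows):
orders.amt | orders.rank | orders.tag | sales.tag | sales.amt
4 | 30 | A | A | 4
4 | 30 | A | A | 4
4 | 30 | A | E | 4
10 | 8 | D | C | 10
After SELECT (4 rows):
orders.amt | orders.tag
4 | A
4 | A
4 | A
10 | D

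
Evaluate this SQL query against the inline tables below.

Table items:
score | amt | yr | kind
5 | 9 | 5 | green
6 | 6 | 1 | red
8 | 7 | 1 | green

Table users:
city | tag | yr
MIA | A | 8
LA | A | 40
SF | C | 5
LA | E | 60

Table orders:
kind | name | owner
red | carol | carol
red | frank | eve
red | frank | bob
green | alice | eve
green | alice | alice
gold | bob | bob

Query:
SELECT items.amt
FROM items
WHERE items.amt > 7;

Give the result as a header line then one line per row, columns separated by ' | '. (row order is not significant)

After WHERE (1 rows):
items.score | items.amt | items.yr | items.kind
5 | 9 | 5 | green
After SELECT (1 rows):
items.amt
9

== RESULT ==
items.amt
9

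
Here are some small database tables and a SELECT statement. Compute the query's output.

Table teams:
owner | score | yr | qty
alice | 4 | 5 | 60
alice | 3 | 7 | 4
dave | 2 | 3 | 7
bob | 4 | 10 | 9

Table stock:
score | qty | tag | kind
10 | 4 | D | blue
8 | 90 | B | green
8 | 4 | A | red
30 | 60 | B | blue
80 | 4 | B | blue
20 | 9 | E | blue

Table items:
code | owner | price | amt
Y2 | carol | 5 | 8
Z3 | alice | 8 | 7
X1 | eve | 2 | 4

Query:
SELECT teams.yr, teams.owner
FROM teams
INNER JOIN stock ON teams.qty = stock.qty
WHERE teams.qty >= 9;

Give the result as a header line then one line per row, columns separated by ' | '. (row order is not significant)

After JOIN stock (5 rows):
teams.owner | teams.score | teams.yr | teams.qty | stock.score | stock.qty | stock.tag | stock.kind
alice | 4 | 5 | 60 | 30 | 60 | B | blue
alice | 3 | 7 | 4 | 10 | 4 | D | blue
alice | 3 | 7 | 4 | 8 | 4 | A | red
alice | 3 | 7 | 4 | 80 | 4 | B | blue
bob | 4 | 10 | 9 | 20 | 9 | E | blue
After WHERE (2 rows):
teams.owner | teams.score | teams.yr | teams.qty | stock.score | stock.qty | stock.tag | stock.kind
alice | 4 | 5 | 60 | 30 | 60 | B | blue
bob | 4 | 10 | 9 | 20 | 9 | E | blue
After SELECT (2 rows):
teams.yr | teams.owner
5 | alice
10 | bob

== RESULT ==
teams.yr | teams.owner
5 | alice
10 | bob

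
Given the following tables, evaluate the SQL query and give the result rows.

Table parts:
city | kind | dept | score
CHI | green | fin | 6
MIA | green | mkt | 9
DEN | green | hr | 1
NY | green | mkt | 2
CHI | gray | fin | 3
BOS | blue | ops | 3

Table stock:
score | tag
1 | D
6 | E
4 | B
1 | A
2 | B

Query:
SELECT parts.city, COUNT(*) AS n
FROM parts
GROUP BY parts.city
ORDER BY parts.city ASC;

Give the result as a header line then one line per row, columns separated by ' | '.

== RESULT ==
parts.city | n
BOS | 1
CHI | 2
DEN | 1
MIA | 1
NY | 1

Derivation:
After GROUP BY (5 rows):
parts.city | n
CHI | 2
MIA | 1
DEN | 1
NY | 1
BOS | 1
After ORDER BY (5 rows):
parts.city | n
BOS | 1
CHI | 2
DEN | 1
MIA | 1
NY | 1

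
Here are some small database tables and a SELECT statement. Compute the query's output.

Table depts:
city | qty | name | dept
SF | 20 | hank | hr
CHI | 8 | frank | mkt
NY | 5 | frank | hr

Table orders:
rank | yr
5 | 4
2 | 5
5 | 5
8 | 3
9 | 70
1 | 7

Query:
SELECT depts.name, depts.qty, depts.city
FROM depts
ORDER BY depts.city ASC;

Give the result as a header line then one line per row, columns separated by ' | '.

== RESULT ==
depts.name | depts.qty | depts.city
frank | 8 | CHI
frank | 5 | NY
hank | 20 | SF

Derivation:
After SELECT (3 rows):
depts.name | depts.qty | depts.city
hank | 20 | SF
frank | 8 | CHI
frank | 5 | NY
After ORDER BY (3 rows):
depts.name | depts.qty | depts.city
frank | 8 | CHI
frank | 5 | NY
hank | 20 | SF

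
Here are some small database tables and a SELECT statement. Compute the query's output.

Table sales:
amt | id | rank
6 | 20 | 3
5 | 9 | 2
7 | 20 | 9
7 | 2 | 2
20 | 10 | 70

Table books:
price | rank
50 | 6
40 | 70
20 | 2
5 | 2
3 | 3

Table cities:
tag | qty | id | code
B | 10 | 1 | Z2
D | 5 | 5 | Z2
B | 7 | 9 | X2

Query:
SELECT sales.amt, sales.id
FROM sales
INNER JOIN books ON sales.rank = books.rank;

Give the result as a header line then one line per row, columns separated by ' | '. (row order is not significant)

After JOIN books (6 rows):
sales.amt | sales.id | sales.rank | books.price | books.rank
6 | 20 | 3 | 3 | 3
5 | 9 | 2 | 20 | 2
5 | 9 | 2 | 5 | 2
7 | 2 | 2 | 20 | 2
7 | 2 | 2 | 5 | 2
20 | 10 | 70 | 40 | 70
After SELECT (6 rows):
sales.amt | sales.id
6 | 20
5 | 9
5 | 9
7 | 2
7 | 2
20 | 10

== RESULT ==
sales.amt | sales.id
6 | 20
5 | 9
5 | 9
7 | 2
7 | 2
20 | 10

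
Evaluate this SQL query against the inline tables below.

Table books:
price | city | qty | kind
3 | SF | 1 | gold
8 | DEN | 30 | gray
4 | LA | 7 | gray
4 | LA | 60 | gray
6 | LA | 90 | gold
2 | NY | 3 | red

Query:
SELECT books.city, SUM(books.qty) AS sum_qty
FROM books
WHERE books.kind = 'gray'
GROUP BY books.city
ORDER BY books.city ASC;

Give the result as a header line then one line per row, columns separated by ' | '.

== RESULT ==
books.city | sum_qty
DEN | 30
LA | 67

Derivation:
After WHERE (3 rows):
books.price | books.city | books.qty | books.kind
8 | DEN | 30 | gray
4 | LA | 7 | gray
4 | LA | 60 | gray
After GROUP BY (2 rows):
books.city | sum_qty
DEN | 30
LA | 67
After ORDER BY (2 rows):
books.city | sum_qty
DEN | 30
LA | 67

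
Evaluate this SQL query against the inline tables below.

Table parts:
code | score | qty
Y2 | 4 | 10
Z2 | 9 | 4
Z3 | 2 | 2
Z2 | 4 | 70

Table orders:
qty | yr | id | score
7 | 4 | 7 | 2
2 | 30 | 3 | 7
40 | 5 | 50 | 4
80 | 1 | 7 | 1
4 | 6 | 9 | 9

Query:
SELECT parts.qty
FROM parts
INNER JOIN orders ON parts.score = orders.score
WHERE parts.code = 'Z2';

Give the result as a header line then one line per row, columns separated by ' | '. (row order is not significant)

== RESULT ==
parts.qty
4
70

Derivation:
After JOIN orders (4 rows):
parts.code | parts.score | parts.qty | orders.qty | orders.yr | orders.id | orders.score
Y2 | 4 | 10 | 40 | 5 | 50 | 4
Z2 | 9 | 4 | 4 | 6 | 9 | 9
Z3 | 2 | 2 | 7 | 4 | 7 | 2
Z2 | 4 | 70 | 40 | 5 | 50 | 4
After WHERE (2 rows):
parts.code | parts.score | parts.qty | orders.qty | orders.yr | orders.id | orders.score
Z2 | 9 | 4 | 4 | 6 | 9 | 9
Z2 | 4 | 70 | 40 | 5 | 50 | 4
After SELECT (2 rows):
parts.qty
4
70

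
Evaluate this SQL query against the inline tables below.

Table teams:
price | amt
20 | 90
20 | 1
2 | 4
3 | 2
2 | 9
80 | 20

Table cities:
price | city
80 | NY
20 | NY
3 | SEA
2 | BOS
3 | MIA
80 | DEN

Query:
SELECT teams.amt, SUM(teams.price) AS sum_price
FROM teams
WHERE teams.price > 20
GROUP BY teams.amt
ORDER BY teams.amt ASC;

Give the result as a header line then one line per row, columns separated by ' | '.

After WHERE (1 rows):
teams.price | teams.amt
80 | 20
After GROUP BY (1 rows):
teams.amt | sum_price
20 | 80
After ORDER BY (1 rows):
teams.amt | sum_price
20 | 80

== RESULT ==
teams.amt | sum_price
20 | 80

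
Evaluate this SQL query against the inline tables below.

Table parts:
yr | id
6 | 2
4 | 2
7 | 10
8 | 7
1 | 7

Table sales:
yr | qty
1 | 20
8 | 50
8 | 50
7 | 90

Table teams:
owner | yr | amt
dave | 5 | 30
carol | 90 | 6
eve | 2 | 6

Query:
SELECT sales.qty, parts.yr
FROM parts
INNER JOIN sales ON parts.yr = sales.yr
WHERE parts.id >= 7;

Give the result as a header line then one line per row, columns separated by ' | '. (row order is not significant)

After JOIN sales (4 rows):
parts.yr | parts.id | sales.yr | sales.qty
7 | 10 | 7 | 90
8 | 7 | 8 | 50
8 | 7 | 8 | 50
1 | 7 | 1 | 20
After WHERE (4 rows):
parts.yr | parts.id | sales.yr | sales.qty
7 | 10 | 7 | 90
8 | 7 | 8 | 50
8 | 7 | 8 | 50
1 | 7 | 1 | 20
After SELECT (4 rows):
sales.qty | parts.yr
90 | 7
50 | 8
50 | 8
20 | 1

== RESULT ==
sales.qty | parts.yr
90 | 7
50 | 8
50 | 8
20 | 1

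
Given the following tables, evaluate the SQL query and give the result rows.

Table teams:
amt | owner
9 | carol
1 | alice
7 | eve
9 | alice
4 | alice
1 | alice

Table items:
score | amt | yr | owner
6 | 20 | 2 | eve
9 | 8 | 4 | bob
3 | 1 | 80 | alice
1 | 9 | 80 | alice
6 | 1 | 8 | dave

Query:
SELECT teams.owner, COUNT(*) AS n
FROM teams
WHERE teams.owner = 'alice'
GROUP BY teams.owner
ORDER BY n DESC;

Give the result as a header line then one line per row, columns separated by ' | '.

== RESULT ==
teams.owner | n
alice | 4

Derivation:
After WHERE (4 rows):
teams.amt | teams.owner
1 | alice
9 | alice
4 | alice
1 | alice
After GROUP BY (1 rows):
teams.owner | n
alice | 4
After ORDER BY (1 rows):
teams.owner | n
alice | 4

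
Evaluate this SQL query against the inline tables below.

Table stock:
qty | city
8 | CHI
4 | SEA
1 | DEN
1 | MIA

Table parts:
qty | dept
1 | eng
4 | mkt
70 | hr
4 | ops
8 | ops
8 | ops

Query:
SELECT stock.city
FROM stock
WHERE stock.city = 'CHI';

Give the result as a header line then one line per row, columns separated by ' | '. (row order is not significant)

After WHERE (1 rows):
stock.qty | stock.city
8 | CHI
After SELECT (1 rows):
stock.city
CHI

== RESULT ==
stock.city
CHI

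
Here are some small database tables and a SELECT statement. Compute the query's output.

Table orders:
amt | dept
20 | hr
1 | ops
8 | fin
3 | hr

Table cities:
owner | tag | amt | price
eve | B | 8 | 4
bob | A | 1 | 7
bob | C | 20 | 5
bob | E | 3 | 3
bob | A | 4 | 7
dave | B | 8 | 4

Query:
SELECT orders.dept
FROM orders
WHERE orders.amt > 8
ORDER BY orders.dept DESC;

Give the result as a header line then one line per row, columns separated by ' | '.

== RESULT ==
orders.dept
hr

Derivation:
After WHERE (1 rows):
orders.amt | orders.dept
20 | hr
After SELECT (1 rows):
orders.dept
hr
After ORDER BY (1 rows):
orders.dept
hr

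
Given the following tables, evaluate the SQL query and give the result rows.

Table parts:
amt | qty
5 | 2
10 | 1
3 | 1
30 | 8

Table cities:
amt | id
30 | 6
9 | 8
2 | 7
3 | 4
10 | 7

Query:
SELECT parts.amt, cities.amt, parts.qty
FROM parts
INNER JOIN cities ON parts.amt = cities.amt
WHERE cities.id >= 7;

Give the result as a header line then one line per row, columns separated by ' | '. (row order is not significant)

== RESULT ==
parts.amt | cities.amt | parts.qty
10 | 10 | 1

Derivation:
After JOIN cities (3 rows):
parts.amt | parts.qty | cities.amt | cities.id
10 | 1 | 10 | 7
3 | 1 | 3 | 4
30 | 8 | 30 | 6
After WHERE (1 rows):
parts.amt | parts.qty | cities.amt | cities.id
10 | 1 | 10 | 7
After SELECT (1 rows):
parts.amt | cities.amt | parts.qty
10 | 10 | 1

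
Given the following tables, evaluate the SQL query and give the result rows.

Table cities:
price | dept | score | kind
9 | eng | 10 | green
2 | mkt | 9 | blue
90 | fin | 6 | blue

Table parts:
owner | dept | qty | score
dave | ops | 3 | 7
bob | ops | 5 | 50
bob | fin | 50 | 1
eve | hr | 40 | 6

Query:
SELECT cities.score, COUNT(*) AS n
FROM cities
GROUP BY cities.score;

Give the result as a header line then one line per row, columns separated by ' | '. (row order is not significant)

After GROUP BY (3 rows):
cities.score | n
10 | 1
9 | 1
6 | 1

== RESULT ==
cities.score | n
10 | 1
9 | 1
6 | 1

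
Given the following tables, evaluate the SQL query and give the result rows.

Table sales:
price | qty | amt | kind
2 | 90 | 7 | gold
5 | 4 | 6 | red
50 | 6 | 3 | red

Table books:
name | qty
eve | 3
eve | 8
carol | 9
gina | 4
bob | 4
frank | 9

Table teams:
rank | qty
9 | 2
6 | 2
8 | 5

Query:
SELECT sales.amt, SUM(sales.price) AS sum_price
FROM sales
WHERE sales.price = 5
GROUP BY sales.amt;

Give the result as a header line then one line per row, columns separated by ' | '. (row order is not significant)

After WHERE (1 rows):
sales.price | sales.qty | sales.amt | sales.kind
5 | 4 | 6 | red
After GROUP BY (1 rows):
sales.amt | sum_price
6 | 5

== RESULT ==
sales.amt | sum_price
6 | 5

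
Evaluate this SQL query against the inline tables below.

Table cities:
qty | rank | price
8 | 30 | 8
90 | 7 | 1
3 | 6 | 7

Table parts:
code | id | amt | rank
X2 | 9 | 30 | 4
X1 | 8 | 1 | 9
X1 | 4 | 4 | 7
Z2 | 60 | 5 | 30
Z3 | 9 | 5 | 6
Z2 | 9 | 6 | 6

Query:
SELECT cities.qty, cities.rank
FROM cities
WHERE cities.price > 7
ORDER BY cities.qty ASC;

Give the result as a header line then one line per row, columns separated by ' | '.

== RESULT ==
cities.qty | cities.rank
8 | 30

Derivation:
After WHERE (1 rows):
cities.qty | cities.rank | cities.price
8 | 30 | 8
After SELECT (1 rows):
cities.qty | cities.rank
8 | 30
After ORDER BY (1 rows):
cities.qty | cities.rank
8 | 30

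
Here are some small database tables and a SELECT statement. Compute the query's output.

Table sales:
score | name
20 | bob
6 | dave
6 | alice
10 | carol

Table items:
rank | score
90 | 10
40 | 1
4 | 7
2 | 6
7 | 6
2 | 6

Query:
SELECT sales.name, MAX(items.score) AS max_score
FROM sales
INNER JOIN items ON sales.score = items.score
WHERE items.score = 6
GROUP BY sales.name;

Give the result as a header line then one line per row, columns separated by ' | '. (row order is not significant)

After JOIN items (7 rows):
sales.score | sales.name | items.rank | items.score
6 | dave | 2 | 6
6 | dave | 7 | 6
6 | dave | 2 | 6
6 | alice | 2 | 6
6 | alice | 7 | 6
6 | alice | 2 | 6
10 | carol | 90 | 10
After WHERE (6 rows):
sales.score | sales.name | items.rank | items.score
6 | dave | 2 | 6
6 | dave | 7 | 6
6 | dave | 2 | 6
6 | alice | 2 | 6
6 | alice | 7 | 6
6 | alice | 2 | 6
After GROUP BY (2 rows):
sales.name | max_score
dave | 6
alice | 6

== RESULT ==
sales.name | max_score
dave | 6
alice | 6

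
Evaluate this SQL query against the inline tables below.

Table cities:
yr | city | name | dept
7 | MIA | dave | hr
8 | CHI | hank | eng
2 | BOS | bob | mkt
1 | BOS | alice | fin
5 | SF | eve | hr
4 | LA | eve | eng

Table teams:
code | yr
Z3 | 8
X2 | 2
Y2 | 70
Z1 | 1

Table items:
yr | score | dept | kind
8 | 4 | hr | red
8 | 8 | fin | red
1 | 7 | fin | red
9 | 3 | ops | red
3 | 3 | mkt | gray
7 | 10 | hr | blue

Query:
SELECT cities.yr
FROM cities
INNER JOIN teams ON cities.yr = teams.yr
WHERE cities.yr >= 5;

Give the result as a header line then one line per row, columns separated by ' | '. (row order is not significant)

== RESULT ==
cities.yr
8

Derivation:
After JOIN teams (3 rows):
cities.yr | cities.city | cities.name | cities.dept | teams.code | teams.yr
8 | CHI | hank | eng | Z3 | 8
2 | BOS | bob | mkt | X2 | 2
1 | BOS | alice | fin | Z1 | 1
After WHERE (1 rows):
cities.yr | cities.city | cities.name | cities.dept | teams.code | teams.yr
8 | CHI | hank | eng | Z3 | 8
After SELECT (1 rows):
cities.yr
8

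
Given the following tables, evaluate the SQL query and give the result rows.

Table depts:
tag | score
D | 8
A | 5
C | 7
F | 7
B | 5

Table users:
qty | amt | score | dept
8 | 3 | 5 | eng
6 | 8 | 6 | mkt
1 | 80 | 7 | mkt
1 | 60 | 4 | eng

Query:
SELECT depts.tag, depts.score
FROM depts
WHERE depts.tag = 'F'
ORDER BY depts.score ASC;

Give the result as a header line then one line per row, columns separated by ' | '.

After WHERE (1 rows):
depts.tag | depts.score
F | 7
After SELECT (1 rows):
depts.tag | depts.score
F | 7
After ORDER BY (1 rows):
depts.tag | depts.score
F | 7

== RESULT ==
depts.tag | depts.score
F | 7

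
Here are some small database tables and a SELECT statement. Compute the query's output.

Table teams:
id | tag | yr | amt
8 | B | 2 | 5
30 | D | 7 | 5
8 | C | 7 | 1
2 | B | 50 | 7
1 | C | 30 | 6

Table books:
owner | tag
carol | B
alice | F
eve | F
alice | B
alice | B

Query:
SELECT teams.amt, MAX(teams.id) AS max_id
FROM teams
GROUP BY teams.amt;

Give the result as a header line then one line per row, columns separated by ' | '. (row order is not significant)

== RESULT ==
teams.amt | max_id
5 | 30
1 | 8
7 | 2
6 | 1

Derivation:
After GROUP BY (4 rows):
teams.amt | max_id
5 | 30
1 | 8
7 | 2
6 | 1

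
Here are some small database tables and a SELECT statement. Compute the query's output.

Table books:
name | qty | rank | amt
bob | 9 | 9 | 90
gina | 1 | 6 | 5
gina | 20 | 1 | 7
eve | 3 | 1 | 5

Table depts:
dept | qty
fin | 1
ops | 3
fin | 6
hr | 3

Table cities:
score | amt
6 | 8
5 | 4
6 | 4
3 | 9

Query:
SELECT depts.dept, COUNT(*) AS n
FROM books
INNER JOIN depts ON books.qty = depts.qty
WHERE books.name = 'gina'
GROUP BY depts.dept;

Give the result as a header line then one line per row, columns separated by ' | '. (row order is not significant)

== RESULT ==
depts.dept | n
fin | 1

Derivation:
After JOIN depts (3 rows):
books.name | books.qty | books.rank | books.amt | depts.dept | depts.qty
gina | 1 | 6 | 5 | fin | 1
eve | 3 | 1 | 5 | ops | 3
eve | 3 | 1 | 5 | hr | 3
After WHERE (1 rows):
books.name | books.qty | books.rank | books.amt | depts.dept | depts.qty
gina | 1 | 6 | 5 | fin | 1
After GROUP BY (1 rows):
depts.dept | n
fin | 1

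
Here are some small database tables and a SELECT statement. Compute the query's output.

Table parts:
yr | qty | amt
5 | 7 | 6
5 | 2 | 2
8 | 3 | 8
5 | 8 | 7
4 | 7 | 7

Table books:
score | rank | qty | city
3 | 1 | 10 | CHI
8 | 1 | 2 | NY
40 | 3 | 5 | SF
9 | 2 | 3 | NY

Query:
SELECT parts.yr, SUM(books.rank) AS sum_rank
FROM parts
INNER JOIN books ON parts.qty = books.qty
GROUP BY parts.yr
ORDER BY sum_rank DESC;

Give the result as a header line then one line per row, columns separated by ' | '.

== RESULT ==
parts.yr | sum_rank
8 | 2
5 | 1

Derivation:
After JOIN books (2 rows):
parts.yr | parts.qty | parts.amt | books.score | books.rank | books.qty | books.city
5 | 2 | 2 | 8 | 1 | 2 | NY
8 | 3 | 8 | 9 | 2 | 3 | NY
After GROUP BY (2 rows):
parts.yr | sum_rank
5 | 1
8 | 2
After ORDER BY (2 rows):
parts.yr | sum_rank
8 | 2
5 | 1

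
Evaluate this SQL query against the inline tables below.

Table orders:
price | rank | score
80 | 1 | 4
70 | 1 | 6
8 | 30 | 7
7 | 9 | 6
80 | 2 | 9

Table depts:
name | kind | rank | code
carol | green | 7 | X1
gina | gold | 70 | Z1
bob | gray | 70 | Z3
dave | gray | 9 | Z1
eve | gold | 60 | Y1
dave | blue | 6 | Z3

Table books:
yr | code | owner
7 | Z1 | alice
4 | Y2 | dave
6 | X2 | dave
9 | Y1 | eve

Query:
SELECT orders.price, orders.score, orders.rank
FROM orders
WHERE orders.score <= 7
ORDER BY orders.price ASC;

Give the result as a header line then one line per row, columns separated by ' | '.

After WHERE (4 rows):
orders.price | orders.rank | orders.score
80 | 1 | 4
70 | 1 | 6
8 | 30 | 7
7 | 9 | 6
After SELECT (4 rows):
orders.price | orders.score | orders.rank
80 | 4 | 1
70 | 6 | 1
8 | 7 | 30
7 | 6 | 9
After ORDER BY (4 rows):
orders.price | orders.score | orders.rank
7 | 6 | 9
8 | 7 | 30
70 | 6 | 1
80 | 4 | 1

== RESULT ==
orders.price | orders.score | orders.rank
7 | 6 | 9
8 | 7 | 30
70 | 6 | 1
80 | 4 | 1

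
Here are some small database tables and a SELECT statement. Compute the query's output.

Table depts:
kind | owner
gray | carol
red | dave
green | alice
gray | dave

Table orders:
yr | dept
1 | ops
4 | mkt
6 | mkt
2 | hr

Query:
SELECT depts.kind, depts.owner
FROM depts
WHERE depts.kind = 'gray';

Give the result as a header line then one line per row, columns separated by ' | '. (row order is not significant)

== RESULT ==
depts.kind | depts.owner
gray | carol
gray | dave

Derivation:
After WHERE (2 rows):
depts.kind | depts.owner
gray | carol
gray | dave
After SELECT (2 rows):
depts.kind | depts.owner
gray | carol
gray | dave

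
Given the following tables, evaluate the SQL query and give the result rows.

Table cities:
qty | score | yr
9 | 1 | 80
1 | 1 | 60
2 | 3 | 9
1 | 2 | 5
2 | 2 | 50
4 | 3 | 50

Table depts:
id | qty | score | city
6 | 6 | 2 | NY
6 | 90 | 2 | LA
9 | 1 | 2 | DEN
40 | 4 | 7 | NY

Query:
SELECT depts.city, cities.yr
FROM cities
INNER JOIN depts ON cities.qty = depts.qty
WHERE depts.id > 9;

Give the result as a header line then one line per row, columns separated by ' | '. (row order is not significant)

== RESULT ==
depts.city | cities.yr
NY | 50

Derivation:
After JOIN depts (3 rows):
cities.qty | cities.score | cities.yr | depts.id | depts.qty | depts.score | depts.city
1 | 1 | 60 | 9 | 1 | 2 | DEN
1 | 2 | 5 | 9 | 1 | 2 | DEN
4 | 3 | 50 | 40 | 4 | 7 | NY
After WHERE (1 rows):
cities.qty | cities.score | cities.yr | depts.id | depts.qty | depts.score | depts.city
4 | 3 | 50 | 40 | 4 | 7 | NY
After SELECT (1 rows):
depts.city | cities.yr
NY | 50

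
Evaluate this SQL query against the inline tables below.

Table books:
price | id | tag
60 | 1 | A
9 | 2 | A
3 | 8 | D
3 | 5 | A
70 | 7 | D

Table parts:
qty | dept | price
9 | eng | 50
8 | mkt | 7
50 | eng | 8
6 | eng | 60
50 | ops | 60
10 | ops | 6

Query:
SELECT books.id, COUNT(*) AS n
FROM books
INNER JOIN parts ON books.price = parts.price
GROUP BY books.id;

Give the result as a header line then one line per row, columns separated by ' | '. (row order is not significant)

== RESULT ==
books.id | n
1 | 2

Derivation:
After JOIN parts (2 rows):
books.price | books.id | books.tag | parts.qty | parts.dept | parts.price
60 | 1 | A | 6 | eng | 60
60 | 1 | A | 50 | ops | 60
After GROUP BY (1 rows):
books.id | n
1 | 2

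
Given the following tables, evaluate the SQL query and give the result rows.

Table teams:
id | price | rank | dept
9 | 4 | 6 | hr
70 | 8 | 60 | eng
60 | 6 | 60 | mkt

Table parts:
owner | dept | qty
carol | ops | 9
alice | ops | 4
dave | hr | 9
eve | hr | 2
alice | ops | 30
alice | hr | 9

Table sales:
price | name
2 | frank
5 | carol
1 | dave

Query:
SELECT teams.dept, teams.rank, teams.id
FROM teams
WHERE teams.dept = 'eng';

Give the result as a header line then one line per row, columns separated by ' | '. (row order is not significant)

After WHERE (1 rows):
teams.id | teams.price | teams.rank | teams.dept
70 | 8 | 60 | eng
After SELECT (1 rows):
teams.dept | teams.rank | teams.id
eng | 60 | 70

== RESULT ==
teams.dept | teams.rank | teams.id
eng | 60 | 70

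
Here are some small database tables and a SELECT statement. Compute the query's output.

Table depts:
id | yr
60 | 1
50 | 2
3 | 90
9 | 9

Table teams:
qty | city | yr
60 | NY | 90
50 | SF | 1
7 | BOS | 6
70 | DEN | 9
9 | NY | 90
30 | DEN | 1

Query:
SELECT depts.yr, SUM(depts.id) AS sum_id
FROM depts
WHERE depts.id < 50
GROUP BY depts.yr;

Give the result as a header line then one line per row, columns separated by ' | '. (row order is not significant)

== RESULT ==
depts.yr | sum_id
90 | 3
9 | 9

Derivation:
After WHERE (2 rows):
depts.id | depts.yr
3 | 90
9 | 9
After GROUP BY (2 rows):
depts.yr | sum_id
90 | 3
9 | 9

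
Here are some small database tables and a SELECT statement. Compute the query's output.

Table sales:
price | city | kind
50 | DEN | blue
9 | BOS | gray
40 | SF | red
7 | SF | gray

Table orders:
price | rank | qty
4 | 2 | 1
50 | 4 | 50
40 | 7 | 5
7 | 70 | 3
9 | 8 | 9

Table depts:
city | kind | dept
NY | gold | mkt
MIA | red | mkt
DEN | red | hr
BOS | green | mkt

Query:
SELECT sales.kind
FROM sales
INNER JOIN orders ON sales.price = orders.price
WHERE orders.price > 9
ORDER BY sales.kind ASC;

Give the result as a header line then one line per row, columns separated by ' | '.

After JOIN orders (4 rows):
sales.price | sales.city | sales.kind | orders.price | orders.rank | orders.qty
50 | DEN | blue | 50 | 4 | 50
9 | BOS | gray | 9 | 8 | 9
40 | SF | red | 40 | 7 | 5
7 | SF | gray | 7 | 70 | 3
After WHERE (2 rows):
sales.price | sales.city | sales.kind | orders.price | orders.rank | orders.qty
50 | DEN | blue | 50 | 4 | 50
40 | SF | red | 40 | 7 | 5
After SELECT (2 rows):
sales.kind
blue
red
After ORDER BY (2 rows):
sales.kind
blue
red

== RESULT ==
sales.kind
blue
red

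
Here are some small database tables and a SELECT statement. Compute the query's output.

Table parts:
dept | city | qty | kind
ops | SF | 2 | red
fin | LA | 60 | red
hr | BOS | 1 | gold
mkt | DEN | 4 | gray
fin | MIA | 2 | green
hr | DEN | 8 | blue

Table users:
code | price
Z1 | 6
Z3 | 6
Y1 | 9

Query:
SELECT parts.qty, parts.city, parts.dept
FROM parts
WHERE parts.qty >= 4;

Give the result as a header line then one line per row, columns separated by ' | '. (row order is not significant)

After WHERE (3 rows):
parts.dept | parts.city | parts.qty | parts.kind
fin | LA | 60 | red
mkt | DEN | 4 | gray
hr | DEN | 8 | blue
After SELECT (3 rows):
parts.qty | parts.city | parts.dept
60 | LA | fin
4 | DEN | mkt
8 | DEN | hr

== RESULT ==
parts.qty | parts.city | parts.dept
60 | LA | fin
4 | DEN | mkt
8 | DEN | hr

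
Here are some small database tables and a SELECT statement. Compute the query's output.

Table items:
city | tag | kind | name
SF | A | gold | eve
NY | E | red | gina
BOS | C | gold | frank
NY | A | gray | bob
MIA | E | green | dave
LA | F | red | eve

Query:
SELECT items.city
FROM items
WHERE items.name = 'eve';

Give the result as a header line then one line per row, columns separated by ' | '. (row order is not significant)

After WHERE (2 rows):
items.city | items.tag | items.kind | items.name
SF | A | gold | eve
LA | F | red | eve
After SELECT (2 rows):
items.city
SF
LA

== RESULT ==
items.city
SF
LA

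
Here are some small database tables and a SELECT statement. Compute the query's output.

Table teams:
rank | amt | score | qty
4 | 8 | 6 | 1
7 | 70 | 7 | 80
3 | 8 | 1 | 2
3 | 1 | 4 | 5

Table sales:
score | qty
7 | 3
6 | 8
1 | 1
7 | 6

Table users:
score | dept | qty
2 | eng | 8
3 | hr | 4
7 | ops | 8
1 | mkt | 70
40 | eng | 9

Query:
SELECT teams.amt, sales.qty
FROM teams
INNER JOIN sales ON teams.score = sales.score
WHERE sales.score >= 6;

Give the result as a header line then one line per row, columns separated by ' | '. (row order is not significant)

== RESULT ==
teams.amt | sales.qty
8 | 8
70 | 3
70 | 6

Derivation:
After JOIN sales (4 rows):
teams.rank | teams.amt | teams.score | teams.qty | sales.score | sales.qty
4 | 8 | 6 | 1 | 6 | 8
7 | 70 | 7 | 80 | 7 | 3
7 | 70 | 7 | 80 | 7 | 6
3 | 8 | 1 | 2 | 1 | 1
After WHERE (3 rows):
teams.rank | teams.amt | teams.score | teams.qty | sales.score | sales.qty
4 | 8 | 6 | 1 | 6 | 8
7 | 70 | 7 | 80 | 7 | 3
7 | 70 | 7 | 80 | 7 | 6
After SELECT (3 rows):
teams.amt | sales.qty
8 | 8
70 | 3
70 | 6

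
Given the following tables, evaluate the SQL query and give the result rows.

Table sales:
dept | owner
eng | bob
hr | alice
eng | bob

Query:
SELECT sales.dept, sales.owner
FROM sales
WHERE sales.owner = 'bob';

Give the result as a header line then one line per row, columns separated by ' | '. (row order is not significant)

After WHERE (2 rows):
sales.dept | sales.owner
eng | bob
eng | bob
After SELECT (2 rows):
sales.dept | sales.owner
eng | bob
eng | bob

== RESULT ==
sales.dept | sales.owner
eng | bob
eng | bob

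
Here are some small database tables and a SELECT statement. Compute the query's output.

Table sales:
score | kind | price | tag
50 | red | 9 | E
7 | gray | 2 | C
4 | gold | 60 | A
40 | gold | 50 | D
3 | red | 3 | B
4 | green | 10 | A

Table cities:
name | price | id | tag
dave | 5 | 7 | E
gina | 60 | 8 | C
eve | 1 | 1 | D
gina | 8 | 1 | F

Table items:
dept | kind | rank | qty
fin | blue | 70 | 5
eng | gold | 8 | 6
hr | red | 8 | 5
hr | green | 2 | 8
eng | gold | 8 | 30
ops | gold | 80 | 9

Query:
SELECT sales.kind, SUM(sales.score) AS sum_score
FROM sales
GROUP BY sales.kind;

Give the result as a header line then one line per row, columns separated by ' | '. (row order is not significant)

After GROUP BY (4 rows):
sales.kind | sum_score
red | 53
gray | 7
gold | 44
green | 4

== RESULT ==
sales.kind | sum_score
red | 53
gray | 7
gold | 44
green | 4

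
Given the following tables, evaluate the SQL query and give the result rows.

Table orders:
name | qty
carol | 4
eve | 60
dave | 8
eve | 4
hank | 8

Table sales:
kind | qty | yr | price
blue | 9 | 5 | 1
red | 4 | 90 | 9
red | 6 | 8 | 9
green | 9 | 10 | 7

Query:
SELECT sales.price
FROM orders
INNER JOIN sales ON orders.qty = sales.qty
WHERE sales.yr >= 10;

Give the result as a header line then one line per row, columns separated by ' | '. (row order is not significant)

After JOIN sales (2 rows):
orders.name | orders.qty | sales.kind | sales.qty | sales.yr | sales.price
carol | 4 | red | 4 | 90 | 9
eve | 4 | red | 4 | 90 | 9
After WHERE (2 rows):
orders.name | orders.qty | sales.kind | sales.qty | sales.yr | sales.price
carol | 4 | red | 4 | 90 | 9
eve | 4 | red | 4 | 90 | 9
After SELECT (2 rows):
sales.price
9
9

== RESULT ==
sales.price
9
9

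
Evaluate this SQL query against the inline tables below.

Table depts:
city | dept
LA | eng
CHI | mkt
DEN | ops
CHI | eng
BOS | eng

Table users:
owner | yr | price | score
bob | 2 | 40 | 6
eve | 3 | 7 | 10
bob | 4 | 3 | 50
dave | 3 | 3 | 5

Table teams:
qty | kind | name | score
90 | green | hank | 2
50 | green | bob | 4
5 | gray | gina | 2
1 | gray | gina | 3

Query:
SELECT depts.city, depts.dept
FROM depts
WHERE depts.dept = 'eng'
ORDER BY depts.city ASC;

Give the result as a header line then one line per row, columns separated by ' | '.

After WHERE (3 rows):
depts.city | depts.dept
LA | eng
CHI | eng
BOS | eng
After SELECT (3 rows):
depts.city | depts.dept
LA | eng
CHI | eng
BOS | eng
After ORDER BY (3 rows):
depts.city | depts.dept
BOS | eng
CHI | eng
LA | eng

== RESULT ==
depts.city | depts.dept
BOS | eng
CHI | eng
LA | eng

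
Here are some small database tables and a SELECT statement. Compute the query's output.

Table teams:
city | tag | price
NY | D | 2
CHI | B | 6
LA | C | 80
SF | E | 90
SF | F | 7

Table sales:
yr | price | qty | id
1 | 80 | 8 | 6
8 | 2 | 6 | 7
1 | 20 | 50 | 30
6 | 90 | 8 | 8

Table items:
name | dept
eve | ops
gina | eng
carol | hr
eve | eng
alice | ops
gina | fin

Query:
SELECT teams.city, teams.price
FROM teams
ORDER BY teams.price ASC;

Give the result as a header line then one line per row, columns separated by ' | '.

== RESULT ==
teams.city | teams.price
NY | 2
CHI | 6
SF | 7
LA | 80
SF | 90

Derivation:
After SELECT (5 rows):
teams.city | teams.price
NY | 2
CHI | 6
LA | 80
SF | 90
SF | 7
After ORDER BY (5 rows):
teams.city | teams.price
NY | 2
CHI | 6
SF | 7
LA | 80
SF | 90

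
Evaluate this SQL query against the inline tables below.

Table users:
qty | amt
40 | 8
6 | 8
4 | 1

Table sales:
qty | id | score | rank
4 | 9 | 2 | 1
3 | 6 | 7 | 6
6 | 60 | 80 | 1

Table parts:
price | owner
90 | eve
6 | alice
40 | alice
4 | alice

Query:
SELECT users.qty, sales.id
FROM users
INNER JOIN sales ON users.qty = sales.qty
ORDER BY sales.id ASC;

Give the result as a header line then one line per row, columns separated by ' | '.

== RESULT ==
users.qty | sales.id
4 | 9
6 | 60

Derivation:
After JOIN sales (2 rows):
users.qty | users.amt | sales.qty | sales.id | sales.score | sales.rank
6 | 8 | 6 | 60 | 80 | 1
4 | 1 | 4 | 9 | 2 | 1
After SELECT (2 rows):
users.qty | sales.id
6 | 60
4 | 9
After ORDER BY (2 rows):
users.qty | sales.id
4 | 9
6 | 60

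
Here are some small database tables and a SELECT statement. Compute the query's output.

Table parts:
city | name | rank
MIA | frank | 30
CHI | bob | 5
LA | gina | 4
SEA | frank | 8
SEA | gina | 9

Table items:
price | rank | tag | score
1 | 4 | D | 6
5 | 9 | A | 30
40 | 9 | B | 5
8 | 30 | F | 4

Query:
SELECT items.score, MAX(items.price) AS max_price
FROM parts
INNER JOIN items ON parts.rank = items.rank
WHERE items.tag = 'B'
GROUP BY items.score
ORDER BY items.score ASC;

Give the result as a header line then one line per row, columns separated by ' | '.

After JOIN items (4 rows):
parts.city | parts.name | parts.rank | items.price | items.rank | items.tag | items.score
MIA | frank | 30 | 8 | 30 | F | 4
LA | gina | 4 | 1 | 4 | D | 6
SEA | gina | 9 | 5 | 9 | A | 30
SEA | gina | 9 | 40 | 9 | B | 5
After WHERE (1 rows):
parts.city | parts.name | parts.rank | items.price | items.rank | items.tag | items.score
SEA | gina | 9 | 40 | 9 | B | 5
After GROUP BY (1 rows):
items.score | max_price
5 | 40
After ORDER BY (1 rows):
items.score | max_price
5 | 40

== RESULT ==
items.score | max_price
5 | 40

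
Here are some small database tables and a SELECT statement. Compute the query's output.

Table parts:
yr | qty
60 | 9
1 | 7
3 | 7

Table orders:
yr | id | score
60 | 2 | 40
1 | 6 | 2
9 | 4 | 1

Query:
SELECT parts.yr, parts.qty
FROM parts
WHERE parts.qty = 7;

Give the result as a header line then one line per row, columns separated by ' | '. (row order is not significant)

After WHERE (2 rows):
parts.yr | parts.qty
1 | 7
3 | 7
After SELECT (2 rows):
parts.yr | parts.qty
1 | 7
3 | 7

== RESULT ==
parts.yr | parts.qty
1 | 7
3 | 7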